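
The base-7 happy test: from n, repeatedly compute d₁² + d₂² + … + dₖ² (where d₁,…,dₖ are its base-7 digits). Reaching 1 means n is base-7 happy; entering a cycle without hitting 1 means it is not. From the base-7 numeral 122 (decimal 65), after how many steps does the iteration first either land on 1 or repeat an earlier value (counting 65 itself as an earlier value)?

65 = (1,2,2)_7 → 1² + 2² + 2² = 9
9 = (1,2)_7 → 1² + 2² = 5
5 = (5)_7 → 5² = 25
25 = (3,4)_7 → 3² + 4² = 25  — 25 repeats.
That took 4 steps.

4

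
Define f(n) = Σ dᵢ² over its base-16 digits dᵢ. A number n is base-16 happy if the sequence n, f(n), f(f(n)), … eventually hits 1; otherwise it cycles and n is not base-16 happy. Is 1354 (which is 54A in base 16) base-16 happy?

base-16 happy

1354 = (5,4,10)_16 → 5² + 4² + 10² = 141
141 = (8,13)_16 → 8² + 13² = 233
233 = (14,9)_16 → 14² + 9² = 277
277 = (1,1,5)_16 → 1² + 1² + 5² = 27
27 = (1,11)_16 → 1² + 11² = 122
122 = (7,10)_16 → 7² + 10² = 149
149 = (9,5)_16 → 9² + 5² = 106
106 = (6,10)_16 → 6² + 10² = 136
136 = (8,8)_16 → 8² + 8² = 128
128 = (8,0)_16 → 8² + 0² = 64
64 = (4,0)_16 → 4² + 0² = 16
16 = (1,0)_16 → 1² + 0² = 1  — reached 1.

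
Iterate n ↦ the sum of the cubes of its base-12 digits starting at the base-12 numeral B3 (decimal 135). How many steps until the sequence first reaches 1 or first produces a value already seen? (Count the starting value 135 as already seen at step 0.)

11

135 = (11,3)_12 → 11³ + 3³ = 1331 + 27 = 1358
1358 = (9,5,2)_12 → 9³ + 5³ + 2³ = 729 + 125 + 8 = 862
862 = (5,11,10)_12 → 5³ + 11³ + 10³ = 125 + 1331 + 1000 = 2456
2456 = (1,5,0,8)_12 → 1³ + 5³ + 0³ + 8³ = 1 + 125 + 0 + 512 = 638
638 = (4,5,2)_12 → 4³ + 5³ + 2³ = 64 + 125 + 8 = 197
197 = (1,4,5)_12 → 1³ + 4³ + 5³ = 1 + 64 + 125 = 190
190 = (1,3,10)_12 → 1³ + 3³ + 10³ = 1 + 27 + 1000 = 1028
1028 = (7,1,8)_12 → 7³ + 1³ + 8³ = 343 + 1 + 512 = 856
856 = (5,11,4)_12 → 5³ + 11³ + 4³ = 125 + 1331 + 64 = 1520
1520 = (10,6,8)_12 → 10³ + 6³ + 8³ = 1000 + 216 + 512 = 1728
1728 = (1,0,0,0)_12 → 1³ + 0³ + 0³ + 0³ = 1 + 0 + 0 + 0 = 1  — reached 1.
That took 11 steps.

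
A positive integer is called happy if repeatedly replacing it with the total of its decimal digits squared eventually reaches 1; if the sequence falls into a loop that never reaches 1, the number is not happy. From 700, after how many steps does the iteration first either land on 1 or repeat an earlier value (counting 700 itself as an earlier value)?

5

700 → 7² + 0² + 0² = 49 + 0 + 0 = 49
49 → 4² + 9² = 16 + 81 = 97
97 → 9² + 7² = 81 + 49 = 130
130 → 1² + 3² + 0² = 1 + 9 + 0 = 10
10 → 1² + 0² = 1 + 0 = 1  — reached 1.
That took 5 steps.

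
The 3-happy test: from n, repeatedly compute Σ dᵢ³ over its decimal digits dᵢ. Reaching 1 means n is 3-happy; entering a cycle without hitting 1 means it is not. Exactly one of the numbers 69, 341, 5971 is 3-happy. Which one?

5971

69: 69 → 945 → 918 → 1242 → 81 → 513 → 153 → 153  — repeats 153 (not 3-happy)
341: 341 → 92 → 737 → 713 → 371 → 371  — repeats 371 (not 3-happy)
5971: 5971 → 1198 → 1243 → 100 → 1  — reaches 1 (3-happy)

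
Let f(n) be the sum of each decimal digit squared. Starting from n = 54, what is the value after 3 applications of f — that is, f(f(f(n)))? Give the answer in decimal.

50

54 → 5² + 4² = 41
41 → 4² + 1² = 17
17 → 1² + 7² = 50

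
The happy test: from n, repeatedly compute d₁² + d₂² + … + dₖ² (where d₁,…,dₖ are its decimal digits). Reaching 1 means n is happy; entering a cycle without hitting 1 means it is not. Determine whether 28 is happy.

happy

28 → 2² + 8² = 4 + 64 = 68
68 → 6² + 8² = 36 + 64 = 100
100 → 1² + 0² + 0² = 1 + 0 + 0 = 1  — reached 1.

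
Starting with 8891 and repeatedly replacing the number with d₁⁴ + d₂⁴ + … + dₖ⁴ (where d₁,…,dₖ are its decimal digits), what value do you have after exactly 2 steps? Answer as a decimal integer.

3539

8891 → 8⁴ + 8⁴ + 9⁴ + 1⁴ = 4096 + 4096 + 6561 + 1 = 14754
14754 → 1⁴ + 4⁴ + 7⁴ + 5⁴ + 4⁴ = 1 + 256 + 2401 + 625 + 256 = 3539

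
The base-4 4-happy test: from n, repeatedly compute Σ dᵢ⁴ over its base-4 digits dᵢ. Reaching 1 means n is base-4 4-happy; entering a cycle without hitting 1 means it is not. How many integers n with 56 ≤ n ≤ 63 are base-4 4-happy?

2

56: 56 → 97 → 18 → 17 → 2 → 16 → 1  (reaches 1)
57: 57 → 98 → 33 → 17 → 2 → 16 → 1  (reaches 1)
58: 58 → 113 → 83 → 83  (repeats 83)
59: 59 → 178 → 113 → 83 → 83  (repeats 83)
60: 60 → 162 → 48 → 81 → 3 → 81  (repeats 81)
61: 61 → 163 → 113 → 83 → 83  (repeats 83)
62: 62 → 178 → 113 → 83 → 83  (repeats 83)
63: 63 → 243 → 243  (repeats 243)
base-4 4-happy: 56, 57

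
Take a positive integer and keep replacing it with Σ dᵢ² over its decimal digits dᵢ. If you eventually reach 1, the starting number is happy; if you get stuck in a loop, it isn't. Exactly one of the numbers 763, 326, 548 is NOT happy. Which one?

763: 763 → 94 → 97 → 130 → 10 → 1  — reaches 1 (happy)
326: 326 → 49 → 97 → 130 → 10 → 1  — reaches 1 (happy)
548: 548 → 105 → 26 → 40 → 16 → 37 → 58 → 89 → 145 → 42 → 20 → 4 → 16  — repeats 16 (not happy)

548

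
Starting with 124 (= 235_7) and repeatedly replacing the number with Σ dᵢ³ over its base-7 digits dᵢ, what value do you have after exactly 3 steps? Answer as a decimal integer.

496

124 = (2,3,5)_7 → 2³ + 3³ + 5³ = 160
160 = (3,1,6)_7 → 3³ + 1³ + 6³ = 244
244 = (4,6,6)_7 → 4³ + 6³ + 6³ = 496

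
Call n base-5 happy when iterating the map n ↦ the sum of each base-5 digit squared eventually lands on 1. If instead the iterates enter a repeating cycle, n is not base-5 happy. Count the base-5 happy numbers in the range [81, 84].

81: 81 → 11 → 5 → 1  — base-5 happy
82: 82 → 14 → 20 → 16 → 10 → 4 → 16  — not base-5 happy
83: 83 → 19 → 25 → 1  — base-5 happy
84: 84 → 26 → 2 → 4 → 16 → 10 → 4  — not base-5 happy
base-5 happy: 81, 83

2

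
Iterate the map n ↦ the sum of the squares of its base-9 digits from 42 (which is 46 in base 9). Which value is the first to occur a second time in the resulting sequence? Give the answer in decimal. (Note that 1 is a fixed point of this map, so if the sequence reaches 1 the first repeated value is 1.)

42 = (4,6)_9 → 4² + 6² = 52
52 = (5,7)_9 → 5² + 7² = 74
74 = (8,2)_9 → 8² + 2² = 68
68 = (7,5)_9 → 7² + 5² = 74  — 74 already appeared earlier.

74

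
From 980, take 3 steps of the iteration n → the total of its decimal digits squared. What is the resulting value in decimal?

980 → 145
145 → 42
42 → 20

20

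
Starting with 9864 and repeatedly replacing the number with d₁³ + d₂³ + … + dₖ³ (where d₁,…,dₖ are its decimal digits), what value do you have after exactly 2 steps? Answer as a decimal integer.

9864 → 1521
1521 → 135

135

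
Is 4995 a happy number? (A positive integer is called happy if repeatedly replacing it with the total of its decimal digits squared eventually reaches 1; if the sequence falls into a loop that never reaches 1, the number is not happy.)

4995 → 4² + 9² + 9² + 5² = 16 + 81 + 81 + 25 = 203
203 → 2² + 0² + 3² = 4 + 0 + 9 = 13
13 → 1² + 3² = 1 + 9 = 10
10 → 1² + 0² = 1 + 0 = 1  — reached 1.

happy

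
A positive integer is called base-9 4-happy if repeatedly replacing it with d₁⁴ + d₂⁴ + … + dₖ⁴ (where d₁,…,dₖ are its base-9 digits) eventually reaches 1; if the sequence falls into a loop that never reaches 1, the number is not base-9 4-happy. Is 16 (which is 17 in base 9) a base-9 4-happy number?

16 = (1,7)_9 → 1⁴ + 7⁴ = 1 + 2401 = 2402
2402 = (3,2,5,8)_9 → 3⁴ + 2⁴ + 5⁴ + 8⁴ = 81 + 16 + 625 + 4096 = 4818
4818 = (6,5,4,3)_9 → 6⁴ + 5⁴ + 4⁴ + 3⁴ = 1296 + 625 + 256 + 81 = 2258
2258 = (3,0,7,8)_9 → 3⁴ + 0⁴ + 7⁴ + 8⁴ = 81 + 0 + 2401 + 4096 = 6578
6578 = (1,0,0,1,8)_9 → 1⁴ + 0⁴ + 0⁴ + 1⁴ + 8⁴ = 1 + 0 + 0 + 1 + 4096 = 4098
4098 = (5,5,5,3)_9 → 5⁴ + 5⁴ + 5⁴ + 3⁴ = 625 + 625 + 625 + 81 = 1956
1956 = (2,6,1,3)_9 → 2⁴ + 6⁴ + 1⁴ + 3⁴ = 16 + 1296 + 1 + 81 = 1394
1394 = (1,8,1,8)_9 → 1⁴ + 8⁴ + 1⁴ + 8⁴ = 1 + 4096 + 1 + 4096 = 8194
8194 = (1,2,2,1,4)_9 → 1⁴ + 2⁴ + 2⁴ + 1⁴ + 4⁴ = 1 + 16 + 16 + 1 + 256 = 290
290 = (3,5,2)_9 → 3⁴ + 5⁴ + 2⁴ = 81 + 625 + 16 = 722
722 = (8,8,2)_9 → 8⁴ + 8⁴ + 2⁴ = 4096 + 4096 + 16 = 8208
8208 = (1,2,2,3,0)_9 → 1⁴ + 2⁴ + 2⁴ + 3⁴ + 0⁴ = 1 + 16 + 16 + 81 + 0 = 114
114 = (1,3,6)_9 → 1⁴ + 3⁴ + 6⁴ = 1 + 81 + 1296 = 1378
1378 = (1,8,0,1)_9 → 1⁴ + 8⁴ + 0⁴ + 1⁴ = 1 + 4096 + 0 + 1 = 4098  — 4098 already seen; the sequence cycles without reaching 1.

not base-9 4-happy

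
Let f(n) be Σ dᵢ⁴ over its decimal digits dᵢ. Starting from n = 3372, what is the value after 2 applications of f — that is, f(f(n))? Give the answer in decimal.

9603

3372 → 3⁴ + 3⁴ + 7⁴ + 2⁴ = 81 + 81 + 2401 + 16 = 2579
2579 → 2⁴ + 5⁴ + 7⁴ + 9⁴ = 16 + 625 + 2401 + 6561 = 9603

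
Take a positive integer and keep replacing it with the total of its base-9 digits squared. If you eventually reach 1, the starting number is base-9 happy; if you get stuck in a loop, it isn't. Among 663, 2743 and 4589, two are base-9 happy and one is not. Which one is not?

4589

663: 663 → 101 → 9 → 1  — reaches 1 (base-9 happy)
2743: 2743 → 143 → 101 → 9 → 1  — reaches 1 (base-9 happy)
4589: 4589 → 129 → 35 → 73 → 65 → 53 → 89 → 65  — repeats 65 (not base-9 happy)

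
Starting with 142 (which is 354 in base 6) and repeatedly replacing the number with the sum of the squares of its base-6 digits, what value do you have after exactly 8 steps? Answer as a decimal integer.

20

142 = (3,5,4)_6 → 3² + 5² + 4² = 9 + 25 + 16 = 50
50 = (1,2,2)_6 → 1² + 2² + 2² = 1 + 4 + 4 = 9
9 = (1,3)_6 → 1² + 3² = 1 + 9 = 10
10 = (1,4)_6 → 1² + 4² = 1 + 16 = 17
17 = (2,5)_6 → 2² + 5² = 4 + 25 = 29
29 = (4,5)_6 → 4² + 5² = 16 + 25 = 41
41 = (1,0,5)_6 → 1² + 0² + 5² = 1 + 0 + 25 = 26
26 = (4,2)_6 → 4² + 2² = 16 + 4 = 20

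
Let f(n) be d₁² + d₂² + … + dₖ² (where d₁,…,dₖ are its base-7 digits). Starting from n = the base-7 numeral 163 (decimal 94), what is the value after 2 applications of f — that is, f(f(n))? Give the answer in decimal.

94 = (1,6,3)_7 → 1² + 6² + 3² = 1 + 36 + 9 = 46
46 = (6,4)_7 → 6² + 4² = 36 + 16 = 52

52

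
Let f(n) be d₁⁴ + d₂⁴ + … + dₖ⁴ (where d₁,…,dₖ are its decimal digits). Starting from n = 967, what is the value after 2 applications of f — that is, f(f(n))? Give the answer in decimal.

4738

967 → 10258
10258 → 4738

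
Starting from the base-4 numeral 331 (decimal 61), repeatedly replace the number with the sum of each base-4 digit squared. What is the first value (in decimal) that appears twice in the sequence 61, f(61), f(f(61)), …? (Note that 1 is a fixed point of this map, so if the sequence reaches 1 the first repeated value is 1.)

61 = (3,3,1)_4 → 3² + 3² + 1² = 9 + 9 + 1 = 19
19 = (1,0,3)_4 → 1² + 0² + 3² = 1 + 0 + 9 = 10
10 = (2,2)_4 → 2² + 2² = 4 + 4 = 8
8 = (2,0)_4 → 2² + 0² = 4 + 0 = 4
4 = (1,0)_4 → 1² + 0² = 1 + 0 = 1  — reached the fixed point 1.
1 → 1, so 1 is the first repeated value.

1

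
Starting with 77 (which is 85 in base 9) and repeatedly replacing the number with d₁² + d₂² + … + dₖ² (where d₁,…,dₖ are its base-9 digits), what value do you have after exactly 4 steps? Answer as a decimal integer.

89

77 = (8,5)_9 → 8² + 5² = 64 + 25 = 89
89 = (1,0,8)_9 → 1² + 0² + 8² = 1 + 0 + 64 = 65
65 = (7,2)_9 → 7² + 2² = 49 + 4 = 53
53 = (5,8)_9 → 5² + 8² = 25 + 64 = 89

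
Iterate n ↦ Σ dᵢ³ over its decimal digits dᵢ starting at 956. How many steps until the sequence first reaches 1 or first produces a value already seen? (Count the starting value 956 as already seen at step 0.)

956 → 9³ + 5³ + 6³ = 1070
1070 → 1³ + 0³ + 7³ + 0³ = 344
344 → 3³ + 4³ + 4³ = 155
155 → 1³ + 5³ + 5³ = 251
251 → 2³ + 5³ + 1³ = 134
134 → 1³ + 3³ + 4³ = 92
92 → 9³ + 2³ = 737
737 → 7³ + 3³ + 7³ = 713
713 → 7³ + 1³ + 3³ = 371
371 → 3³ + 7³ + 1³ = 371  — 371 repeats.
That took 10 steps.

10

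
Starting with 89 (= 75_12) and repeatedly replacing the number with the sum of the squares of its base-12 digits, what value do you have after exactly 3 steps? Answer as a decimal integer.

25

89 = (7,5)_12 → 7² + 5² = 74
74 = (6,2)_12 → 6² + 2² = 40
40 = (3,4)_12 → 3² + 4² = 25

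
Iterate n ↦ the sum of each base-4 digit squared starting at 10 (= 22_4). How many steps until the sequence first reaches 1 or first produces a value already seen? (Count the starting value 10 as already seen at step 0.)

3

10 = (2,2)_4 → 8
8 = (2,0)_4 → 4
4 = (1,0)_4 → 1  — reached 1.
That took 3 steps.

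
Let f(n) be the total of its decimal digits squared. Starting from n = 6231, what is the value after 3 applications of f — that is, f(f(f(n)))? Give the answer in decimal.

29

6231 → 6² + 2² + 3² + 1² = 50
50 → 5² + 0² = 25
25 → 2² + 5² = 29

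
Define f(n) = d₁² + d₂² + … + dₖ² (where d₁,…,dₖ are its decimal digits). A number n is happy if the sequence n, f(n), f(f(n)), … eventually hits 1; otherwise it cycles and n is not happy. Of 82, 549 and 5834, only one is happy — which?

82

82: 82 → 68 → 100 → 1  — reaches 1 (happy)
549: 549 → 122 → 9 → 81 → 65 → 61 → 37 → 58 → 89 → 145 → 42 → 20 → 4 → 16 → 37  — repeats 37 (not happy)
5834: 5834 → 114 → 18 → 65 → 61 → 37 → 58 → 89 → 145 → 42 → 20 → 4 → 16 → 37  — repeats 37 (not happy)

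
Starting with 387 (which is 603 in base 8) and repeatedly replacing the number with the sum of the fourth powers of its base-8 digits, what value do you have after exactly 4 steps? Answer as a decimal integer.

387 = (6,0,3)_8 → 6⁴ + 0⁴ + 3⁴ = 1377
1377 = (2,5,4,1)_8 → 2⁴ + 5⁴ + 4⁴ + 1⁴ = 898
898 = (1,6,0,2)_8 → 1⁴ + 6⁴ + 0⁴ + 2⁴ = 1313
1313 = (2,4,4,1)_8 → 2⁴ + 4⁴ + 4⁴ + 1⁴ = 529

529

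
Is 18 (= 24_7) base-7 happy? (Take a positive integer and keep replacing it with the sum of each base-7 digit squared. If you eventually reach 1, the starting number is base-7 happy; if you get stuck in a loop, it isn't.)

18 = (2,4)_7 → 2² + 4² = 4 + 16 = 20
20 = (2,6)_7 → 2² + 6² = 4 + 36 = 40
40 = (5,5)_7 → 5² + 5² = 25 + 25 = 50
50 = (1,0,1)_7 → 1² + 0² + 1² = 1 + 0 + 1 = 2
2 = (2)_7 → 2² = 4
4 = (4)_7 → 4² = 16
16 = (2,2)_7 → 2² + 2² = 4 + 4 = 8
8 = (1,1)_7 → 1² + 1² = 1 + 1 = 2  — 2 already seen; the sequence cycles without reaching 1.

not base-7 happy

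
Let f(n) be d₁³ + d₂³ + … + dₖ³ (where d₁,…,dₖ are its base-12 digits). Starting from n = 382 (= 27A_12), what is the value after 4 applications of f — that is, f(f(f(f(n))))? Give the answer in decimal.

382 = (2,7,10)_12 → 2³ + 7³ + 10³ = 8 + 343 + 1000 = 1351
1351 = (9,4,7)_12 → 9³ + 4³ + 7³ = 729 + 64 + 343 = 1136
1136 = (7,10,8)_12 → 7³ + 10³ + 8³ = 343 + 1000 + 512 = 1855
1855 = (1,0,10,7)_12 → 1³ + 0³ + 10³ + 7³ = 1 + 0 + 1000 + 343 = 1344

1344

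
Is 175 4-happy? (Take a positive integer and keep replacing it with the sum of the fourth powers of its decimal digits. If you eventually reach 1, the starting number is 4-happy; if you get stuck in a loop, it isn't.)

not 4-happy

175 → 1⁴ + 7⁴ + 5⁴ = 3027
3027 → 3⁴ + 0⁴ + 2⁴ + 7⁴ = 2498
2498 → 2⁴ + 4⁴ + 9⁴ + 8⁴ = 10929
10929 → 1⁴ + 0⁴ + 9⁴ + 2⁴ + 9⁴ = 13139
13139 → 1⁴ + 3⁴ + 1⁴ + 3⁴ + 9⁴ = 6725
6725 → 6⁴ + 7⁴ + 2⁴ + 5⁴ = 4338
4338 → 4⁴ + 3⁴ + 3⁴ + 8⁴ = 4514
4514 → 4⁴ + 5⁴ + 1⁴ + 4⁴ = 1138
1138 → 1⁴ + 1⁴ + 3⁴ + 8⁴ = 4179
4179 → 4⁴ + 1⁴ + 7⁴ + 9⁴ = 9219
9219 → 9⁴ + 2⁴ + 1⁴ + 9⁴ = 13139  — 13139 already seen; the sequence cycles without reaching 1.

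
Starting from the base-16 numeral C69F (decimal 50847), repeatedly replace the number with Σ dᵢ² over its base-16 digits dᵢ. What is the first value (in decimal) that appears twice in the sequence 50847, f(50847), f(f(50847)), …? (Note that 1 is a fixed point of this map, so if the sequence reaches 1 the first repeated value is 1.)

50847 = (12,6,9,15)_16 → 12² + 6² + 9² + 15² = 144 + 36 + 81 + 225 = 486
486 = (1,14,6)_16 → 1² + 14² + 6² = 1 + 196 + 36 = 233
233 = (14,9)_16 → 14² + 9² = 196 + 81 = 277
277 = (1,1,5)_16 → 1² + 1² + 5² = 1 + 1 + 25 = 27
27 = (1,11)_16 → 1² + 11² = 1 + 121 = 122
122 = (7,10)_16 → 7² + 10² = 49 + 100 = 149
149 = (9,5)_16 → 9² + 5² = 81 + 25 = 106
106 = (6,10)_16 → 6² + 10² = 36 + 100 = 136
136 = (8,8)_16 → 8² + 8² = 64 + 64 = 128
128 = (8,0)_16 → 8² + 0² = 64 + 0 = 64
64 = (4,0)_16 → 4² + 0² = 16 + 0 = 16
16 = (1,0)_16 → 1² + 0² = 1 + 0 = 1  — reached the fixed point 1.
1 → 1, so 1 is the first repeated value.

1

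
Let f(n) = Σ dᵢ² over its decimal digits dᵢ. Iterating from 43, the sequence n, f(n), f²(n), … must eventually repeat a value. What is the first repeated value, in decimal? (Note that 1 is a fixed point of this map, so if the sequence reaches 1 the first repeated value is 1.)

43 → 4² + 3² = 25
25 → 2² + 5² = 29
29 → 2² + 9² = 85
85 → 8² + 5² = 89
89 → 8² + 9² = 145
145 → 1² + 4² + 5² = 42
42 → 4² + 2² = 20
20 → 2² + 0² = 4
4 → 4² = 16
16 → 1² + 6² = 37
37 → 3² + 7² = 58
58 → 5² + 8² = 89  — 89 already appeared earlier.

89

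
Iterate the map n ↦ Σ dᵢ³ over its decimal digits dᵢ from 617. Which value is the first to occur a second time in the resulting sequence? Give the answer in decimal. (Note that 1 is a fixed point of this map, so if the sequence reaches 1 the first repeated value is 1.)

371

617 → 560
560 → 341
341 → 92
92 → 737
737 → 713
713 → 371
371 → 371  — 371 already appeared earlier.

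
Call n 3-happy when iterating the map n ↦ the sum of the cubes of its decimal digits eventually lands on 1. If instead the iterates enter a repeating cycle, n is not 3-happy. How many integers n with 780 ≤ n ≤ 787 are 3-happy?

1

780: 780 → 855 → 762 → 567 → 684 → 792 → 1080 → 513 → 153 → 153  (repeats 153)
781: 781 → 856 → 853 → 664 → 496 → 1009 → 730 → 370 → 370  (repeats 370)
782: 782 → 863 → 755 → 593 → 881 → 1025 → 134 → 92 → 737 → 713 → 371 → 371  (repeats 371)
783: 783 → 882 → 1032 → 36 → 243 → 99 → 1458 → 702 → 351 → 153 → 153  (repeats 153)
784: 784 → 919 → 1459 → 919  (repeats 919)
785: 785 → 980 → 1241 → 74 → 407 → 407  (repeats 407)
786: 786 → 1071 → 345 → 216 → 225 → 141 → 66 → 432 → 99 → 1458 → 702 → 351 → 153 → 153  (repeats 153)
787: 787 → 1198 → 1243 → 100 → 1  (reaches 1)
3-happy: 787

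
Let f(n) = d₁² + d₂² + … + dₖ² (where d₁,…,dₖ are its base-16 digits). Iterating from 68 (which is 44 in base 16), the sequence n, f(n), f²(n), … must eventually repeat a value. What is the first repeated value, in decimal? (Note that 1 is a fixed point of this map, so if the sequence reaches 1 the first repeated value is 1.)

1

68 = (4,4)_16 → 4² + 4² = 16 + 16 = 32
32 = (2,0)_16 → 2² + 0² = 4 + 0 = 4
4 = (4)_16 → 4² = 16
16 = (1,0)_16 → 1² + 0² = 1 + 0 = 1  — reached the fixed point 1.
1 → 1, so 1 is the first repeated value.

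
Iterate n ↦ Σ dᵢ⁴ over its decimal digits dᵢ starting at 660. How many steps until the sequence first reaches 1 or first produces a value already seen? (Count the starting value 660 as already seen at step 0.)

660 → 6⁴ + 6⁴ + 0⁴ = 1296 + 1296 + 0 = 2592
2592 → 2⁴ + 5⁴ + 9⁴ + 2⁴ = 16 + 625 + 6561 + 16 = 7218
7218 → 7⁴ + 2⁴ + 1⁴ + 8⁴ = 2401 + 16 + 1 + 4096 = 6514
6514 → 6⁴ + 5⁴ + 1⁴ + 4⁴ = 1296 + 625 + 1 + 256 = 2178
2178 → 2⁴ + 1⁴ + 7⁴ + 8⁴ = 16 + 1 + 2401 + 4096 = 6514  — 6514 repeats.
That took 5 steps.

5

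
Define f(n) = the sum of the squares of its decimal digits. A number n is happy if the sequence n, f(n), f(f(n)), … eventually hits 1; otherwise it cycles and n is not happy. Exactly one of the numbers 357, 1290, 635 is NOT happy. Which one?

357: 357 → 83 → 73 → 58 → 89 → 145 → 42 → 20 → 4 → 16 → 37 → 58  — repeats 58 (not happy)
1290: 1290 → 86 → 100 → 1  — reaches 1 (happy)
635: 635 → 70 → 49 → 97 → 130 → 10 → 1  — reaches 1 (happy)

357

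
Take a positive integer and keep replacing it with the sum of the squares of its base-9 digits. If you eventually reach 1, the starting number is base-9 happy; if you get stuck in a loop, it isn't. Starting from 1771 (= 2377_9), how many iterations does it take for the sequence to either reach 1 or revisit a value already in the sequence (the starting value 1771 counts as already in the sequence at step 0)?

1771 = (2,3,7,7)_9 → 2² + 3² + 7² + 7² = 111
111 = (1,3,3)_9 → 1² + 3² + 3² = 19
19 = (2,1)_9 → 2² + 1² = 5
5 = (5)_9 → 5² = 25
25 = (2,7)_9 → 2² + 7² = 53
53 = (5,8)_9 → 5² + 8² = 89
89 = (1,0,8)_9 → 1² + 0² + 8² = 65
65 = (7,2)_9 → 7² + 2² = 53  — 53 repeats.
That took 8 steps.

8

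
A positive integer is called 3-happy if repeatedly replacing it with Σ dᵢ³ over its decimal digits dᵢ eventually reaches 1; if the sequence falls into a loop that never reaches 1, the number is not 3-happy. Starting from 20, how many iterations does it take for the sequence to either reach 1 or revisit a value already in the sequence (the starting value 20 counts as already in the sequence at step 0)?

20 → 2³ + 0³ = 8
8 → 8³ = 512
512 → 5³ + 1³ + 2³ = 134
134 → 1³ + 3³ + 4³ = 92
92 → 9³ + 2³ = 737
737 → 7³ + 3³ + 7³ = 713
713 → 7³ + 1³ + 3³ = 371
371 → 3³ + 7³ + 1³ = 371  — 371 repeats.
That took 8 steps.

8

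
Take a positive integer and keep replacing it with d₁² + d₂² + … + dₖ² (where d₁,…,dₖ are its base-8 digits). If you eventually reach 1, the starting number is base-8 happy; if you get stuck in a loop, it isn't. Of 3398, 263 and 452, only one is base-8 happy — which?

3398: 3398 → 97 → 18 → 8 → 1  — reaches 1 (base-8 happy)
263: 263 → 65 → 2 → 4 → 16 → 4  — repeats 4 (not base-8 happy)
452: 452 → 65 → 2 → 4 → 16 → 4  — repeats 4 (not base-8 happy)

3398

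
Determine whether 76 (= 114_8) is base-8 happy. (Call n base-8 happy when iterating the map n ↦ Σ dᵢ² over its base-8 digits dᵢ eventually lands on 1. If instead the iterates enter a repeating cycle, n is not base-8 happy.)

base-8 happy

76 = (1,1,4)_8 → 1² + 1² + 4² = 1 + 1 + 16 = 18
18 = (2,2)_8 → 2² + 2² = 4 + 4 = 8
8 = (1,0)_8 → 1² + 0² = 1 + 0 = 1  — reached 1.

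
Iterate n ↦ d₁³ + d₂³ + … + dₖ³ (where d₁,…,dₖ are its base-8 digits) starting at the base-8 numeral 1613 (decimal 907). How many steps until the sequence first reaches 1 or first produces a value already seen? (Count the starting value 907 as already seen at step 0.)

907 = (1,6,1,3)_8 → 1³ + 6³ + 1³ + 3³ = 1 + 216 + 1 + 27 = 245
245 = (3,6,5)_8 → 3³ + 6³ + 5³ = 27 + 216 + 125 = 368
368 = (5,6,0)_8 → 5³ + 6³ + 0³ = 125 + 216 + 0 = 341
341 = (5,2,5)_8 → 5³ + 2³ + 5³ = 125 + 8 + 125 = 258
258 = (4,0,2)_8 → 4³ + 0³ + 2³ = 64 + 0 + 8 = 72
72 = (1,1,0)_8 → 1³ + 1³ + 0³ = 1 + 1 + 0 = 2
2 = (2)_8 → 2³ = 8
8 = (1,0)_8 → 1³ + 0³ = 1 + 0 = 1  — reached 1.
That took 8 steps.

8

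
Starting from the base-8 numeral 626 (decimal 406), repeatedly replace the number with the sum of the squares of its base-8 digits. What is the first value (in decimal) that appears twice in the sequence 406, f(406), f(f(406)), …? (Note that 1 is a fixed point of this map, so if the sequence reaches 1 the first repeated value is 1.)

406 = (6,2,6)_8 → 6² + 2² + 6² = 36 + 4 + 36 = 76
76 = (1,1,4)_8 → 1² + 1² + 4² = 1 + 1 + 16 = 18
18 = (2,2)_8 → 2² + 2² = 4 + 4 = 8
8 = (1,0)_8 → 1² + 0² = 1 + 0 = 1  — reached the fixed point 1.
1 → 1, so 1 is the first repeated value.

1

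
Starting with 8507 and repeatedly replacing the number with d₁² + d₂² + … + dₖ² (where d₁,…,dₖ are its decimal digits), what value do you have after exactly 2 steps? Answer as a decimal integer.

8507 → 8² + 5² + 0² + 7² = 138
138 → 1² + 3² + 8² = 74

74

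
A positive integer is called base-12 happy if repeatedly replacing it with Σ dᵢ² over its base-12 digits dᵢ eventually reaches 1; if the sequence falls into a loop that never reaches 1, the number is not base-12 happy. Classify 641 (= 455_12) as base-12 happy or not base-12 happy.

not base-12 happy

641 = (4,5,5)_12 → 4² + 5² + 5² = 66
66 = (5,6)_12 → 5² + 6² = 61
61 = (5,1)_12 → 5² + 1² = 26
26 = (2,2)_12 → 2² + 2² = 8
8 = (8)_12 → 8² = 64
64 = (5,4)_12 → 5² + 4² = 41
41 = (3,5)_12 → 3² + 5² = 34
34 = (2,10)_12 → 2² + 10² = 104
104 = (8,8)_12 → 8² + 8² = 128
128 = (10,8)_12 → 10² + 8² = 164
164 = (1,1,8)_12 → 1² + 1² + 8² = 66  — 66 already seen; the sequence cycles without reaching 1.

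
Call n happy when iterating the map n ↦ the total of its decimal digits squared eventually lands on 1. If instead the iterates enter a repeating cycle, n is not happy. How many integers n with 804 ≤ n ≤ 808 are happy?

804: 804 → 80 → 64 → 52 → 29 → 85 → 89 → 145 → 42 → 20 → 4 → 16 → 37 → 58 → 89  (repeats 89)
805: 805 → 89 → 145 → 42 → 20 → 4 → 16 → 37 → 58 → 89  (repeats 89)
806: 806 → 100 → 1  (reaches 1)
807: 807 → 113 → 11 → 2 → 4 → 16 → 37 → 58 → 89 → 145 → 42 → 20 → 4  (repeats 4)
808: 808 → 128 → 69 → 117 → 51 → 26 → 40 → 16 → 37 → 58 → 89 → 145 → 42 → 20 → 4 → 16  (repeats 16)
happy: 806

1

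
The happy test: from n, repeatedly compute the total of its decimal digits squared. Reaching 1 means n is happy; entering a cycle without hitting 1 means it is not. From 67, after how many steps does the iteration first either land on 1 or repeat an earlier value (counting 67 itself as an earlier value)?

10

67 → 6² + 7² = 85
85 → 8² + 5² = 89
89 → 8² + 9² = 145
145 → 1² + 4² + 5² = 42
42 → 4² + 2² = 20
20 → 2² + 0² = 4
4 → 4² = 16
16 → 1² + 6² = 37
37 → 3² + 7² = 58
58 → 5² + 8² = 89  — 89 repeats.
That took 10 steps.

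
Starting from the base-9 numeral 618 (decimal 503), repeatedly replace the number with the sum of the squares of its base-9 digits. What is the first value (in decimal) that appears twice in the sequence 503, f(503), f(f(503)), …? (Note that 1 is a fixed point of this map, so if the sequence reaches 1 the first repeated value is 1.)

503 = (6,1,8)_9 → 6² + 1² + 8² = 101
101 = (1,2,2)_9 → 1² + 2² + 2² = 9
9 = (1,0)_9 → 1² + 0² = 1  — reached the fixed point 1.
1 → 1, so 1 is the first repeated value.

1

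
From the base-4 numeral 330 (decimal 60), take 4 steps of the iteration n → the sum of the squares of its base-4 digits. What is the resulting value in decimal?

4

60 = (3,3,0)_4 → 3² + 3² + 0² = 18
18 = (1,0,2)_4 → 1² + 0² + 2² = 5
5 = (1,1)_4 → 1² + 1² = 2
2 = (2)_4 → 2² = 4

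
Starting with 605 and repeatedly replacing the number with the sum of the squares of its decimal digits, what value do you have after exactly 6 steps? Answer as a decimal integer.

605 → 6² + 0² + 5² = 61
61 → 6² + 1² = 37
37 → 3² + 7² = 58
58 → 5² + 8² = 89
89 → 8² + 9² = 145
145 → 1² + 4² + 5² = 42

42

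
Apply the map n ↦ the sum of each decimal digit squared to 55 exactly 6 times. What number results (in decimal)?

145

55 → 5² + 5² = 50
50 → 5² + 0² = 25
25 → 2² + 5² = 29
29 → 2² + 9² = 85
85 → 8² + 5² = 89
89 → 8² + 9² = 145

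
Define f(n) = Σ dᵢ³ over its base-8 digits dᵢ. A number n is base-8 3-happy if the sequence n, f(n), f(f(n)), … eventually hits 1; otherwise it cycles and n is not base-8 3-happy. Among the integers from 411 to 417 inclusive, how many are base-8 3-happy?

411: 411 → 270 → 281 → 92 → 92  (repeats 92)
412: 412 → 307 → 307  (repeats 307)
413: 413 → 368 → 341 → 258 → 72 → 2 → 8 → 1  (reaches 1)
414: 414 → 459 → 371 → 368 → 341 → 258 → 72 → 2 → 8 → 1  (reaches 1)
415: 415 → 586 → 11 → 28 → 91 → 55 → 559 → 469 → 476 → 434 → 440 → 559  (repeats 559)
416: 416 → 280 → 91 → 55 → 559 → 469 → 476 → 434 → 440 → 559  (repeats 559)
417: 417 → 281 → 92 → 92  (repeats 92)
base-8 3-happy: 413, 414

2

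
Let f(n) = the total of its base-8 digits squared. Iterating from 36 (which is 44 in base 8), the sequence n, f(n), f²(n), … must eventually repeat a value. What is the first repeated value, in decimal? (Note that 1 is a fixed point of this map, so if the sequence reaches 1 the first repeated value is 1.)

36 = (4,4)_8 → 32
32 = (4,0)_8 → 16
16 = (2,0)_8 → 4
4 = (4)_8 → 16  — 16 already appeared earlier.

16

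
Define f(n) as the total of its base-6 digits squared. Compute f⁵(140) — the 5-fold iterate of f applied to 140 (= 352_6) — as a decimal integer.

29

140 = (3,5,2)_6 → 3² + 5² + 2² = 38
38 = (1,0,2)_6 → 1² + 0² + 2² = 5
5 = (5)_6 → 5² = 25
25 = (4,1)_6 → 4² + 1² = 17
17 = (2,5)_6 → 2² + 5² = 29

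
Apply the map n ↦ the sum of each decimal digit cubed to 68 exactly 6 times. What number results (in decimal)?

68 → 6³ + 8³ = 728
728 → 7³ + 2³ + 8³ = 863
863 → 8³ + 6³ + 3³ = 755
755 → 7³ + 5³ + 5³ = 593
593 → 5³ + 9³ + 3³ = 881
881 → 8³ + 8³ + 1³ = 1025

1025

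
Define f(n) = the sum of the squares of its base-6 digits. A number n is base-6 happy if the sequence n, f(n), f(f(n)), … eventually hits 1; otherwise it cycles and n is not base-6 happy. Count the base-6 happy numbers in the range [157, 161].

1

157: 157 → 21 → 18 → 9 → 10 → 17 → 29 → 41 → 26 → 20 → 13 → 5 → 25 → 17  (repeats 17)
158: 158 → 24 → 16 → 20 → 13 → 5 → 25 → 17 → 29 → 41 → 26 → 20  (repeats 20)
159: 159 → 29 → 41 → 26 → 20 → 13 → 5 → 25 → 17 → 29  (repeats 29)
160: 160 → 36 → 1  (reaches 1)
161: 161 → 45 → 11 → 26 → 20 → 13 → 5 → 25 → 17 → 29 → 41 → 26  (repeats 26)
base-6 happy: 160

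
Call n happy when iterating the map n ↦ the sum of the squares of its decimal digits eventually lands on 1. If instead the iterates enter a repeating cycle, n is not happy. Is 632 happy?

632 → 49
49 → 97
97 → 130
130 → 10
10 → 1  — reached 1.

happy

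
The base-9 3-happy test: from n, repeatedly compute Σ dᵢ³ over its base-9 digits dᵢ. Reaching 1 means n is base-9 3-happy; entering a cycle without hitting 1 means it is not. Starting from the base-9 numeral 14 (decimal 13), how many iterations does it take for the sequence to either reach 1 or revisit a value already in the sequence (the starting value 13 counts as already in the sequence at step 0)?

6

13 = (1,4)_9 → 1³ + 4³ = 65
65 = (7,2)_9 → 7³ + 2³ = 351
351 = (4,3,0)_9 → 4³ + 3³ + 0³ = 91
91 = (1,1,1)_9 → 1³ + 1³ + 1³ = 3
3 = (3)_9 → 3³ = 27
27 = (3,0)_9 → 3³ + 0³ = 27  — 27 repeats.
That took 6 steps.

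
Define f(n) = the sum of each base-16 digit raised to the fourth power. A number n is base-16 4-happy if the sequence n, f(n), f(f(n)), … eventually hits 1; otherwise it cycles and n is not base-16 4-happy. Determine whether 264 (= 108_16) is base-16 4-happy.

264 = (1,0,8)_16 → 4097
4097 = (1,0,0,1)_16 → 2
2 = (2)_16 → 16
16 = (1,0)_16 → 1  — reached 1.

base-16 4-happy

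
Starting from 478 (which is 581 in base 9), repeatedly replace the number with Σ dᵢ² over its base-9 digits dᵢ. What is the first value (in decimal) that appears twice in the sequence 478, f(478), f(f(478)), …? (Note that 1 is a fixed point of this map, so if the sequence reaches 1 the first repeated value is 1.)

50

478 = (5,8,1)_9 → 5² + 8² + 1² = 90
90 = (1,1,0)_9 → 1² + 1² + 0² = 2
2 = (2)_9 → 2² = 4
4 = (4)_9 → 4² = 16
16 = (1,7)_9 → 1² + 7² = 50
50 = (5,5)_9 → 5² + 5² = 50  — 50 already appeared earlier.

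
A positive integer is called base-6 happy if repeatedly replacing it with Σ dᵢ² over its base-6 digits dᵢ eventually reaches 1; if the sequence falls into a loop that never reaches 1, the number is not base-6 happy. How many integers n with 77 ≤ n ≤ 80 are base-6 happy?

1

77: 77 → 29 → 41 → 26 → 20 → 13 → 5 → 25 → 17 → 29  — not base-6 happy
78: 78 → 5 → 25 → 17 → 29 → 41 → 26 → 20 → 13 → 5  — not base-6 happy
79: 79 → 6 → 1  — base-6 happy
80: 80 → 9 → 10 → 17 → 29 → 41 → 26 → 20 → 13 → 5 → 25 → 17  — not base-6 happy
base-6 happy: 79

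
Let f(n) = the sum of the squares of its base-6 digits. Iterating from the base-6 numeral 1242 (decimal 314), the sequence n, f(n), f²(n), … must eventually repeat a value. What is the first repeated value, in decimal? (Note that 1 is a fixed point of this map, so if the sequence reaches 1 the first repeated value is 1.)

25

314 = (1,2,4,2)_6 → 1² + 2² + 4² + 2² = 25
25 = (4,1)_6 → 4² + 1² = 17
17 = (2,5)_6 → 2² + 5² = 29
29 = (4,5)_6 → 4² + 5² = 41
41 = (1,0,5)_6 → 1² + 0² + 5² = 26
26 = (4,2)_6 → 4² + 2² = 20
20 = (3,2)_6 → 3² + 2² = 13
13 = (2,1)_6 → 2² + 1² = 5
5 = (5)_6 → 5² = 25  — 25 already appeared earlier.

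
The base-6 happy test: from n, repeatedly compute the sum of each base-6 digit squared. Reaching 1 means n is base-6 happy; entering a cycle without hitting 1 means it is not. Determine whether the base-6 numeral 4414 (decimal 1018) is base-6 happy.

1018 = (4,4,1,4)_6 → 4² + 4² + 1² + 4² = 16 + 16 + 1 + 16 = 49
49 = (1,2,1)_6 → 1² + 2² + 1² = 1 + 4 + 1 = 6
6 = (1,0)_6 → 1² + 0² = 1 + 0 = 1  — reached 1.

base-6 happy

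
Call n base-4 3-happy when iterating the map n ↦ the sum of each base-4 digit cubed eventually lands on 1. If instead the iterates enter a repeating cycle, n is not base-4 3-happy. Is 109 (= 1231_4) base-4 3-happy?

109 = (1,2,3,1)_4 → 1³ + 2³ + 3³ + 1³ = 37
37 = (2,1,1)_4 → 2³ + 1³ + 1³ = 10
10 = (2,2)_4 → 2³ + 2³ = 16
16 = (1,0,0)_4 → 1³ + 0³ + 0³ = 1  — reached 1.

base-4 3-happy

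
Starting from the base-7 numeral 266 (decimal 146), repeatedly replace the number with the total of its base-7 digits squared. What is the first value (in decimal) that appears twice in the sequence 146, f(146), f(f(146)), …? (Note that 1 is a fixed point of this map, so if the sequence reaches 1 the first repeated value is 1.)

146 = (2,6,6)_7 → 2² + 6² + 6² = 76
76 = (1,3,6)_7 → 1² + 3² + 6² = 46
46 = (6,4)_7 → 6² + 4² = 52
52 = (1,0,3)_7 → 1² + 0² + 3² = 10
10 = (1,3)_7 → 1² + 3² = 10  — 10 already appeared earlier.

10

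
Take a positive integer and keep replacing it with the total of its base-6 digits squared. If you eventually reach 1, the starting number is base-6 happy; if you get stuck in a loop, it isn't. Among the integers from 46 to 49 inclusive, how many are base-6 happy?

1

46: 46 → 18 → 9 → 10 → 17 → 29 → 41 → 26 → 20 → 13 → 5 → 25 → 17  — not base-6 happy
47: 47 → 27 → 25 → 17 → 29 → 41 → 26 → 20 → 13 → 5 → 25  — not base-6 happy
48: 48 → 5 → 25 → 17 → 29 → 41 → 26 → 20 → 13 → 5  — not base-6 happy
49: 49 → 6 → 1  — base-6 happy
base-6 happy: 49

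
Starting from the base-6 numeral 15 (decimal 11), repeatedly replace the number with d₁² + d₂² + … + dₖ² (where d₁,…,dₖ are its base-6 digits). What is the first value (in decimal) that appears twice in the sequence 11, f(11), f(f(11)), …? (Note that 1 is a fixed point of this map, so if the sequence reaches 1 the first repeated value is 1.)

11 = (1,5)_6 → 1² + 5² = 26
26 = (4,2)_6 → 4² + 2² = 20
20 = (3,2)_6 → 3² + 2² = 13
13 = (2,1)_6 → 2² + 1² = 5
5 = (5)_6 → 5² = 25
25 = (4,1)_6 → 4² + 1² = 17
17 = (2,5)_6 → 2² + 5² = 29
29 = (4,5)_6 → 4² + 5² = 41
41 = (1,0,5)_6 → 1² + 0² + 5² = 26  — 26 already appeared earlier.

26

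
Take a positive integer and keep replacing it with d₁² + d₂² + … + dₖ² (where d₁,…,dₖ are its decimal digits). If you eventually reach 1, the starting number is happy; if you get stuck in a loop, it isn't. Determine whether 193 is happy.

193 → 1² + 9² + 3² = 91
91 → 9² + 1² = 82
82 → 8² + 2² = 68
68 → 6² + 8² = 100
100 → 1² + 0² + 0² = 1  — reached 1.

happy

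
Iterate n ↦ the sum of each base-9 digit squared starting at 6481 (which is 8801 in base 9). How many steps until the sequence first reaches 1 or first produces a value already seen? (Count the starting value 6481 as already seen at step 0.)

7

6481 = (8,8,0,1)_9 → 8² + 8² + 0² + 1² = 129
129 = (1,5,3)_9 → 1² + 5² + 3² = 35
35 = (3,8)_9 → 3² + 8² = 73
73 = (8,1)_9 → 8² + 1² = 65
65 = (7,2)_9 → 7² + 2² = 53
53 = (5,8)_9 → 5² + 8² = 89
89 = (1,0,8)_9 → 1² + 0² + 8² = 65  — 65 repeats.
That took 7 steps.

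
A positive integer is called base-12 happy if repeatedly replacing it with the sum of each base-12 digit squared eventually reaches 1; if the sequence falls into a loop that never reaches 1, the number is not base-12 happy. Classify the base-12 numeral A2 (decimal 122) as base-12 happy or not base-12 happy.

122 = (10,2)_12 → 10² + 2² = 100 + 4 = 104
104 = (8,8)_12 → 8² + 8² = 64 + 64 = 128
128 = (10,8)_12 → 10² + 8² = 100 + 64 = 164
164 = (1,1,8)_12 → 1² + 1² + 8² = 1 + 1 + 64 = 66
66 = (5,6)_12 → 5² + 6² = 25 + 36 = 61
61 = (5,1)_12 → 5² + 1² = 25 + 1 = 26
26 = (2,2)_12 → 2² + 2² = 4 + 4 = 8
8 = (8)_12 → 8² = 64
64 = (5,4)_12 → 5² + 4² = 25 + 16 = 41
41 = (3,5)_12 → 3² + 5² = 9 + 25 = 34
34 = (2,10)_12 → 2² + 10² = 4 + 100 = 104  — 104 already seen; the sequence cycles without reaching 1.

not base-12 happy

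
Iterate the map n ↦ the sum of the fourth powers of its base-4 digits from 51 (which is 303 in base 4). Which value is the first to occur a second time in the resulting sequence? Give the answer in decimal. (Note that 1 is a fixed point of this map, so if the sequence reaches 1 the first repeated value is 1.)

81

51 = (3,0,3)_4 → 3⁴ + 0⁴ + 3⁴ = 81 + 0 + 81 = 162
162 = (2,2,0,2)_4 → 2⁴ + 2⁴ + 0⁴ + 2⁴ = 16 + 16 + 0 + 16 = 48
48 = (3,0,0)_4 → 3⁴ + 0⁴ + 0⁴ = 81 + 0 + 0 = 81
81 = (1,1,0,1)_4 → 1⁴ + 1⁴ + 0⁴ + 1⁴ = 1 + 1 + 0 + 1 = 3
3 = (3)_4 → 3⁴ = 81  — 81 already appeared earlier.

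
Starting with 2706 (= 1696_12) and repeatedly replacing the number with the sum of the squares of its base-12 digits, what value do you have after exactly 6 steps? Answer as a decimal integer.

2706 = (1,6,9,6)_12 → 154
154 = (1,0,10)_12 → 101
101 = (8,5)_12 → 89
89 = (7,5)_12 → 74
74 = (6,2)_12 → 40
40 = (3,4)_12 → 25

25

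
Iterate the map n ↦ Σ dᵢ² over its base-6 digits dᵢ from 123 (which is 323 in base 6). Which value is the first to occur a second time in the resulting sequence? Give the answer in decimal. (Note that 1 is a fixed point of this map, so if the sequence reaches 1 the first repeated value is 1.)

123 = (3,2,3)_6 → 3² + 2² + 3² = 22
22 = (3,4)_6 → 3² + 4² = 25
25 = (4,1)_6 → 4² + 1² = 17
17 = (2,5)_6 → 2² + 5² = 29
29 = (4,5)_6 → 4² + 5² = 41
41 = (1,0,5)_6 → 1² + 0² + 5² = 26
26 = (4,2)_6 → 4² + 2² = 20
20 = (3,2)_6 → 3² + 2² = 13
13 = (2,1)_6 → 2² + 1² = 5
5 = (5)_6 → 5² = 25  — 25 already appeared earlier.

25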